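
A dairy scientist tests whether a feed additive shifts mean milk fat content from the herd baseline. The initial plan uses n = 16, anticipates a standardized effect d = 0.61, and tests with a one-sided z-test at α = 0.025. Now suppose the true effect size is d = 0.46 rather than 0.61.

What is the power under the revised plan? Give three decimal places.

With d = 0.46: δ = d·√n = 0.46 × √16 = 1.8400. Critical value z_{0.025} = 1.960.
Revised power = Φ(δ − 1.960) = Φ(-0.120) = 0.4523.

Power ≈ 0.452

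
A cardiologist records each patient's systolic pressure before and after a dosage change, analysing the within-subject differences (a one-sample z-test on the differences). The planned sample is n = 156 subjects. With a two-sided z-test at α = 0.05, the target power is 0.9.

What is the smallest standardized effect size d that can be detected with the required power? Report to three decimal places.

d ≈ 0.260

Required noncentrality: δ = z_{0.025} + z_{0.10} = 1.960 + 1.282 = 3.242.
(Lower-tail contribution to power is negligible for δ > 0.)
δ = d·√n ⇒ d = δ/√n = 3.242/√156 = 0.2595.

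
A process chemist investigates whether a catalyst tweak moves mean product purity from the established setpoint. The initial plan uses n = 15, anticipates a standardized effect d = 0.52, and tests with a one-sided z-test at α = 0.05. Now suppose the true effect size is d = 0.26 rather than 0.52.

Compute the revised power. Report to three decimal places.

Power ≈ 0.262

With d = 0.26: δ = d·√n = 0.26 × √15 = 1.0070. Critical value z_{0.05} = 1.645.
Revised power = Φ(δ − 1.645) = Φ(-0.638) = 0.2618.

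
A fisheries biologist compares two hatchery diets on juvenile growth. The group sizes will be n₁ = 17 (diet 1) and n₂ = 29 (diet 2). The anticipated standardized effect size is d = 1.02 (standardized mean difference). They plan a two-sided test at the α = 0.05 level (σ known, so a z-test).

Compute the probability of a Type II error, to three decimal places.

β ≈ 0.084

Noncentrality parameter: δ = d / √(1/n₁ + 1/n₂) = 1.02 / √(1/17 + 1/29) = 3.3392
Two-sided α = 0.05 → critical value z_{0.025} = 1.960.
Power = Φ(δ − 1.960) + Φ(−δ − 1.960) = Φ(1.379) + Φ(-5.299) = 0.9161 + 0.0000 = 0.9161.
Type II error: β = 1 − power = 1 − 0.9161 = 0.0839.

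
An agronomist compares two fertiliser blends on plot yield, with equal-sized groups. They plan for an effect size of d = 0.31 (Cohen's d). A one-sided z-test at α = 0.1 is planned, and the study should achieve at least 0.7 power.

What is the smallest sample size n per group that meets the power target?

n = 68 per group

For power 0.7 need Φ(δ − z_{0.1}) = 0.7, so δ = z_{0.1} + z_{0.30} = 1.282 + 0.524 = 1.806.
δ = d·√(n/2) ⇒ n = 2(δ/d)² = 2 × (1.806 / 0.31)² = 67.88.
Round up to the next whole unit.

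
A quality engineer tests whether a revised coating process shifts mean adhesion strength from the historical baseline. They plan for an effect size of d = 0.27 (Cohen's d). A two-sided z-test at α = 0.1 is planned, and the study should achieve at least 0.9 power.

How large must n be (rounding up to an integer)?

For power 0.9 need Φ(δ − z_{0.05}) = 0.9, so δ = z_{0.05} + z_{0.10} = 1.645 + 1.282 = 2.926.
(Ignoring the negligible lower-tail rejection probability gives the usual closed-form inversion.)
δ = d·√n ⇒ n = (δ/d)² = (2.926 / 0.27)² = 117.47.
Round up to the next whole unit.

n = 118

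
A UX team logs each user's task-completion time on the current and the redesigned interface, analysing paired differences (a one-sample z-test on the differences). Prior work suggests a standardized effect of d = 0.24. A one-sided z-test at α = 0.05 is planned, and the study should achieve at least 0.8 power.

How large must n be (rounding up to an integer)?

n = 108

Set Φ(δ − 1.645) = 0.8; then δ − 1.645 = Φ⁻¹(0.8) = 0.842, giving δ = 2.486.
δ = d·√n ⇒ n = (δ/d)² = (2.486 / 0.24)² = 107.34.
Round up to the next whole unit.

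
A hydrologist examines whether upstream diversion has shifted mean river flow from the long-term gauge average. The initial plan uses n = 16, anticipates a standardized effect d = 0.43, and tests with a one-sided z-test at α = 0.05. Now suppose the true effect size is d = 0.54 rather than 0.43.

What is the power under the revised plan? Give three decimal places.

With d = 0.54: δ = d·√n = 0.54 × √16 = 2.1600. Critical value z_{0.05} = 1.645.
Revised power = Φ(δ − 1.645) = Φ(0.515) = 0.6968.

Power ≈ 0.697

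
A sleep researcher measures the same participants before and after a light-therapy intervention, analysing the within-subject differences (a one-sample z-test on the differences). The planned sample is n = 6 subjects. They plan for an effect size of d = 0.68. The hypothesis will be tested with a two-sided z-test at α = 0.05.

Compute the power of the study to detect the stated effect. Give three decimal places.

Noncentrality parameter: δ = d·√n = 0.68 × √6 = 1.6657
Critical value for a two-sided test at α = 0.05: z_{α/2} = 1.960.
Power = Φ(δ − 1.960) + Φ(−δ − 1.960) = Φ(-0.294) + Φ(-3.626) = 0.3843 + 0.0001 = 0.3844.

Power ≈ 0.384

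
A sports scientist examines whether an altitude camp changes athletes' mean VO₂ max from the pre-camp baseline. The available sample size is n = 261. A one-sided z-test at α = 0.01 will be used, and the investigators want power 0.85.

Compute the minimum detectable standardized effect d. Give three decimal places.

Need Φ(δ − 2.326) = 0.85, so δ = 2.326 + 1.036 = 3.363.
δ = d·√n ⇒ d = δ/√n = 3.363/√261 = 0.2082.

d ≈ 0.208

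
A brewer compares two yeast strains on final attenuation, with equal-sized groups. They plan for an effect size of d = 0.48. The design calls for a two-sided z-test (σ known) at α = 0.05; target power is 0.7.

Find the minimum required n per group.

n = 54 per group

For power 0.7 need Φ(δ − z_{0.025}) = 0.7, so δ = z_{0.025} + z_{0.30} = 1.960 + 0.524 = 2.484.
(For δ > 0 the lower-tail rejection region contributes negligibly to power, so the one-term inversion is standard.)
δ = d·√(n/2) ⇒ n = 2(δ/d)² = 2 × (2.484 / 0.48)² = 53.58.
Round up to the next whole unit.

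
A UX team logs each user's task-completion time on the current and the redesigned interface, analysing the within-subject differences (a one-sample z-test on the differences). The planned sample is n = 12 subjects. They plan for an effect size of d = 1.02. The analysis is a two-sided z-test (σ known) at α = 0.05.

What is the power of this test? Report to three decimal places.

Noncentrality parameter: δ = d·√n = 1.02 × √12 = 3.5334
Two-sided α = 0.05 → critical value z_{0.025} = 1.960.
Power = Φ(δ − 1.960) + Φ(−δ − 1.960) = Φ(1.573) + Φ(-5.493) = 0.9422 + 0.0000 = 0.9422.

Power ≈ 0.942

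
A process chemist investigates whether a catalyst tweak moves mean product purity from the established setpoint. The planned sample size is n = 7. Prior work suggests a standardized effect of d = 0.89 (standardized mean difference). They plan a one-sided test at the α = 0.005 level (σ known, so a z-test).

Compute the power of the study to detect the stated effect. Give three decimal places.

Power ≈ 0.413

Noncentrality parameter: δ = d·√n = 0.89 × √7 = 2.3547
Critical value for a one-sided test at α = 0.005: z_α = 2.576.
Power = P(Z > 2.576 − δ) = Φ(-0.221) = 0.4125.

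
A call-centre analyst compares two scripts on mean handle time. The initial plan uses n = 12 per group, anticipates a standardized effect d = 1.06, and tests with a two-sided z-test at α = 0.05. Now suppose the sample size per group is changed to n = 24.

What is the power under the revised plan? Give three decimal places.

With n = 24 per group: δ = d·√(n/2) = 1.06 × √(24/2) = 3.6719. Critical value z_{0.025} = 1.960.
Revised power = Φ(δ − 1.960) + Φ(−δ − 1.960) = Φ(1.712) + Φ(-5.632) = 0.9566 + 0.0000 = 0.9566.

Power ≈ 0.957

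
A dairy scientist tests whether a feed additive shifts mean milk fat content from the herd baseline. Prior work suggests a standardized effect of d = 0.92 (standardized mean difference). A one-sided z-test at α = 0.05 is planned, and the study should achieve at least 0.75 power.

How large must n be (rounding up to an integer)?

n = 7

Set Φ(δ − 1.645) = 0.75; then δ − 1.645 = Φ⁻¹(0.75) = 0.674, giving δ = 2.319.
δ = d·√n ⇒ n = (δ/d)² = (2.319 / 0.92)² = 6.36.
Rounding up, n = 7.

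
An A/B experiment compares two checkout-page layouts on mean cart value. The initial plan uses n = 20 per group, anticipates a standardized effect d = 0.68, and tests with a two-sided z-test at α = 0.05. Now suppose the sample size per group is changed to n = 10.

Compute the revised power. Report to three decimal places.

Power ≈ 0.330

With n = 10 per group: δ = d·√(n/2) = 0.68 × √(10/2) = 1.5205. Critical value z_{0.025} = 1.960.
Revised power = Φ(δ − 1.960) + Φ(−δ − 1.960) = Φ(-0.439) + Φ(-3.480) = 0.3302 + 0.0003 = 0.3304.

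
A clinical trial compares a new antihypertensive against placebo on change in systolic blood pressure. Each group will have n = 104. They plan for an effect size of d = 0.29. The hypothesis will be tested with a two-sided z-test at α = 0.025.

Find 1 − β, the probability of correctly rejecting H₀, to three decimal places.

Noncentrality parameter: δ = d·√(n/2) = 0.29 × √(104/2) = 2.0912
Critical value for a two-sided test at α = 0.025: z_{α/2} = 2.241.
Power = Φ(δ − 2.241) + Φ(−δ − 2.241) = Φ(-0.150) + Φ(-4.333) = 0.4403 + 0.0000 = 0.4403.

Power ≈ 0.440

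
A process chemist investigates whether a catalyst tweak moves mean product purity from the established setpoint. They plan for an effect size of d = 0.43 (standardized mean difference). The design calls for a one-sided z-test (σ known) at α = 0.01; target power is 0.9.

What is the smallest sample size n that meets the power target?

For power 0.9 need Φ(δ − z_{0.01}) = 0.9, so δ = z_{0.01} + z_{0.10} = 2.326 + 1.282 = 3.608.
δ = d·√n ⇒ n = (δ/d)² = (3.608 / 0.43)² = 70.40.
Round up to the next whole unit.

n = 71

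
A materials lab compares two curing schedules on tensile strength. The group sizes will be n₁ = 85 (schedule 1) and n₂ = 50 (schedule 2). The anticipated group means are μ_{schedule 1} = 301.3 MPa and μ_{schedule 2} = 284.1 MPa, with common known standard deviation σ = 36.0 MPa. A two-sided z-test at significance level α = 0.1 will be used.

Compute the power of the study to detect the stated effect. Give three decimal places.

Standardized effect: d = |μ_{schedule 1} − μ_{schedule 2}| / σ = |301.3 − 284.1| / 36.0 = 0.4778
Noncentrality parameter: δ = d / √(1/n₁ + 1/n₂) = 0.4778 / √(1/85 + 1/50) = 2.6807
Critical value for a two-sided test at α = 0.1: z_{α/2} = 1.645.
Power = Φ(δ − 1.645) + Φ(−δ − 1.645) = Φ(1.036) + Φ(-4.326) = 0.8499 + 0.0000 = 0.8499.

Power ≈ 0.850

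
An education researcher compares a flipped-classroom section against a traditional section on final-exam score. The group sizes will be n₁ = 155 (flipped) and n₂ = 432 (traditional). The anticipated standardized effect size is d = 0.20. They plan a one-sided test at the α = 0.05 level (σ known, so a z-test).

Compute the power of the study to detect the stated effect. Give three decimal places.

Power ≈ 0.688

Noncentrality parameter: δ = d / √(1/n₁ + 1/n₂) = 0.20 / √(1/155 + 1/432) = 2.1361
One-sided α = 0.05 → critical value z_{0.05} = 1.645.
Power = Φ(δ − 1.645) = Φ(0.491) = 0.6884.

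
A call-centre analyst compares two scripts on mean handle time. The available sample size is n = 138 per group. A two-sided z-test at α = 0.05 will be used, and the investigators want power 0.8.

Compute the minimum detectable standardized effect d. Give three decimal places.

d ≈ 0.337

Required noncentrality: δ = z_{0.025} + z_{0.20} = 1.960 + 0.842 = 2.802.
(Lower-tail contribution to power is negligible for δ > 0.)
δ = d·√(n/2) ⇒ d = δ/√(n/2) = 2.802/√(138/2) = 0.3373.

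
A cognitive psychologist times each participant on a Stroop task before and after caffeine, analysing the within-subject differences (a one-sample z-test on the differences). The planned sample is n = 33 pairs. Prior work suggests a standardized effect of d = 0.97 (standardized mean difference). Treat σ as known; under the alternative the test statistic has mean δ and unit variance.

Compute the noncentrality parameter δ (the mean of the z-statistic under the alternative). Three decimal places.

δ ≈ 5.572

δ = d·√n = 0.97 × √33 = 5.5722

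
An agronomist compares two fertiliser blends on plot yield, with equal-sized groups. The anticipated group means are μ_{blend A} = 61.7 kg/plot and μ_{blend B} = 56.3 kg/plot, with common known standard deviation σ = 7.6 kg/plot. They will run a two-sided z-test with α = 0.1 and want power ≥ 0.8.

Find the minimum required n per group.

Standardized effect: d = |μ_{blend A} − μ_{blend B}| / σ = |61.7 − 56.3| / 7.6 = 0.7105
Set Φ(δ − 1.645) = 0.8; then δ − 1.645 = Φ⁻¹(0.8) = 0.842, giving δ = 2.486.
(For δ > 0 the lower-tail rejection region contributes negligibly to power, so the one-term inversion is standard.)
δ = d·√(n/2) ⇒ n = 2(δ/d)² = 2 × (2.486 / 0.7105)² = 24.49.
Round up to the next whole unit.

n = 25 per group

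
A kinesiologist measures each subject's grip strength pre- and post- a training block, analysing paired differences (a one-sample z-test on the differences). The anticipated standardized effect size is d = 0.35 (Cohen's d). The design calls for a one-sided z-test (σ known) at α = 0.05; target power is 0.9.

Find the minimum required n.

Set Φ(δ − 1.645) = 0.9; then δ − 1.645 = Φ⁻¹(0.9) = 1.282, giving δ = 2.926.
δ = d·√n ⇒ n = (δ/d)² = (2.926 / 0.35)² = 69.91.
Round up to the next whole unit.

n = 70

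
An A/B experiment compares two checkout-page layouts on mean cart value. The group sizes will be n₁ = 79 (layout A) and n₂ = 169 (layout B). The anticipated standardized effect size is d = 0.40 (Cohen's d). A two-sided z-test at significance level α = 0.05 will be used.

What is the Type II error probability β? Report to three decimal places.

β ≈ 0.165

Noncentrality parameter: δ = d / √(1/n₁ + 1/n₂) = 0.40 / √(1/79 + 1/169) = 2.9349
Critical value for a two-sided test at α = 0.05: z_{α/2} = 1.960.
Power = Φ(δ − 1.960) + Φ(−δ − 1.960) = Φ(0.975) + Φ(-4.895) = 0.8352 + 0.0000 = 0.8352.
Type II error: β = 1 − power = 1 − 0.8352 = 0.1648.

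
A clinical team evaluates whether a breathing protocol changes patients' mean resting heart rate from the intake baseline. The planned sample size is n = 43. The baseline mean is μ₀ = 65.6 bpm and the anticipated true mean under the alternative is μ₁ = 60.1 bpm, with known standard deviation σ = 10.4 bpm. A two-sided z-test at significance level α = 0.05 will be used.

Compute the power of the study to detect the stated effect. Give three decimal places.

Power ≈ 0.934

Standardized effect: d = |μ₁ − μ₀| / σ = |60.1 − 65.6| / 10.4 = 0.5288
Noncentrality parameter: δ = d·√n = 0.5288 × √43 = 3.4679
Critical value for a two-sided test at α = 0.05: z_{α/2} = 1.960.
Power = Φ(δ − 1.960) + Φ(−δ − 1.960) = Φ(1.508) + Φ(-5.428) = 0.9342 + 0.0000 = 0.9342.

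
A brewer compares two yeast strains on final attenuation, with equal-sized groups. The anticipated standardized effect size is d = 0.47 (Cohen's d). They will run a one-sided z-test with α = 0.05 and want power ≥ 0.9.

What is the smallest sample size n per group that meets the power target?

Set Φ(δ − 1.645) = 0.9; then δ − 1.645 = Φ⁻¹(0.9) = 1.282, giving δ = 2.926.
δ = d·√(n/2) ⇒ n = 2(δ/d)² = 2 × (2.926 / 0.47)² = 77.54.
Rounding up, n = 78 per group.

n = 78 per group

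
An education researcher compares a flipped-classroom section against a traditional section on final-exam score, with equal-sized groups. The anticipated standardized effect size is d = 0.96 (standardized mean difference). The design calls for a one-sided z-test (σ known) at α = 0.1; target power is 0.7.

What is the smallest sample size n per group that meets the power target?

For power 0.7 need Φ(δ − z_{0.1}) = 0.7, so δ = z_{0.1} + z_{0.30} = 1.282 + 0.524 = 1.806.
δ = d·√(n/2) ⇒ n = 2(δ/d)² = 2 × (1.806 / 0.96)² = 7.08.
Rounding up, n = 8 per group.

n = 8 per group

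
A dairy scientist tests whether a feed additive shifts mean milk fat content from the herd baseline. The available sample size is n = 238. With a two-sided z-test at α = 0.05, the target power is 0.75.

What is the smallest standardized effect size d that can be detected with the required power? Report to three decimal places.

d ≈ 0.171

Required noncentrality: δ = z_{0.025} + z_{0.25} = 1.960 + 0.674 = 2.634.
(The second rejection-region term Φ(−δ − z_{α/2}) is negligible and dropped.)
δ = d·√n ⇒ d = δ/√n = 2.634/√238 = 0.1708.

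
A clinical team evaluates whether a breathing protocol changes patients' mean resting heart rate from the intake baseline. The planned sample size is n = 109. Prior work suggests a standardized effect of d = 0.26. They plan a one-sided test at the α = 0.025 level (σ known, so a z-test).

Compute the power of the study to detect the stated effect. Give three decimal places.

Noncentrality parameter: δ = d·√n = 0.26 × √109 = 2.7145
One-sided α = 0.025 → critical value z_{0.025} = 1.960.
Power = Φ(δ − 1.960) = Φ(0.755) = 0.7747.

Power ≈ 0.775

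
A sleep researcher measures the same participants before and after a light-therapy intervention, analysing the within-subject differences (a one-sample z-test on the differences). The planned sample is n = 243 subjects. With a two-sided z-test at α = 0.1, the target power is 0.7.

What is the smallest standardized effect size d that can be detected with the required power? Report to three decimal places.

Need Φ(δ − 1.645) = 0.7, so δ = 1.645 + 0.524 = 2.169.
(Lower-tail contribution to power is negligible for δ > 0.)
δ = d·√n ⇒ d = δ/√n = 2.169/√243 = 0.1392.

d ≈ 0.139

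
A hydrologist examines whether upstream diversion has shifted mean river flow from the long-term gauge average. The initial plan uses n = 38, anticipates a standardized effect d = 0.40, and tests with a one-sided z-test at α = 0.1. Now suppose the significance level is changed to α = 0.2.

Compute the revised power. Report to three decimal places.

Power ≈ 0.948

δ = d·√n = 0.40 × √38 = 2.4658 (unchanged). New critical value: z_{0.2} = 0.842.
Revised power = Φ(δ − 0.842) = Φ(1.624) = 0.9478.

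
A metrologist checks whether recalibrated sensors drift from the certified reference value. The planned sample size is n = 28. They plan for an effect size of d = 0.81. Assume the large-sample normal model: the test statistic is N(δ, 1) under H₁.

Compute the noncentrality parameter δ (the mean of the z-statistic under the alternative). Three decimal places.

δ ≈ 4.286

δ = d·√n = 0.81 × √28 = 4.2861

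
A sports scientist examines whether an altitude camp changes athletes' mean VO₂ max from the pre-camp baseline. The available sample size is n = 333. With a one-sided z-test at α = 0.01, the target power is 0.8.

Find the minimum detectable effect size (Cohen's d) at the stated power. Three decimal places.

d ≈ 0.174

Required noncentrality: δ = z_{0.01} + z_{0.20} = 2.326 + 0.842 = 3.168.
δ = d·√n ⇒ d = δ/√n = 3.168/√333 = 0.1736.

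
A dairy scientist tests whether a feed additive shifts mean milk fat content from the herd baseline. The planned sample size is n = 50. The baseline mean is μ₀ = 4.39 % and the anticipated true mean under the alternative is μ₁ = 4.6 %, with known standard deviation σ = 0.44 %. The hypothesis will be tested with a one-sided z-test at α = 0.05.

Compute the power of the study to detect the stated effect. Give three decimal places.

Power ≈ 0.958

Standardized effect: d = |μ₁ − μ₀| / σ = |4.6 − 4.39| / 0.44 = 0.4773
Noncentrality parameter: δ = d·√n = 0.4773 × √50 = 3.3748
One-sided α = 0.05 → critical value z_{0.05} = 1.645.
Power = P(Z > 1.645 − δ) = Φ(1.730) = 0.9582.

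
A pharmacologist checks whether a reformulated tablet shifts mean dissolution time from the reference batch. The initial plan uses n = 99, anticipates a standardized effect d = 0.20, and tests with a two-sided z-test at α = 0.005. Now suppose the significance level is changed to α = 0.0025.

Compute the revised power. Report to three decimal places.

Power ≈ 0.151

δ = d·√n = 0.20 × √99 = 1.9900 (unchanged). New critical value: z_{0.0013} = 3.023.
Revised power = Φ(δ − 3.023) + Φ(−δ − 3.023) = Φ(-1.033) + Φ(-5.013) = 0.1507 + 0.0000 = 0.1507.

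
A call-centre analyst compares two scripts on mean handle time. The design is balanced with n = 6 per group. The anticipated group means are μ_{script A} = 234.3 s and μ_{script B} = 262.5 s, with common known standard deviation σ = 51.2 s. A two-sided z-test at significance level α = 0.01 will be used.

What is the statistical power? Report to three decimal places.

Standardized effect: d = |μ_{script A} − μ_{script B}| / σ = |234.3 − 262.5| / 51.2 = 0.5508
Noncentrality parameter: δ = d·√(n/2) = 0.5508 × √(6/2) = 0.9540
Two-sided α = 0.01 → critical value z_{0.005} = 2.576.
Power = Φ(δ − 2.576) + Φ(−δ − 2.576) = Φ(-1.622) + Φ(-3.530) = 0.0524 + 0.0002 = 0.0526.

Power ≈ 0.053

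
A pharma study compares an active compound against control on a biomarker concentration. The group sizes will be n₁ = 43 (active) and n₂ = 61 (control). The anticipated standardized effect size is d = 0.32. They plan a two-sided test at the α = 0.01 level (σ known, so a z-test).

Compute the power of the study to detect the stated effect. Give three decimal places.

Noncentrality parameter: δ = d / √(1/n₁ + 1/n₂) = 0.32 / √(1/43 + 1/61) = 1.6071
Two-sided α = 0.01 → critical value z_{0.005} = 2.576.
Power = Φ(δ − 2.576) + Φ(−δ − 2.576) = Φ(-0.969) + Φ(-4.183) = 0.1663 + 0.0000 = 0.1663.

Power ≈ 0.166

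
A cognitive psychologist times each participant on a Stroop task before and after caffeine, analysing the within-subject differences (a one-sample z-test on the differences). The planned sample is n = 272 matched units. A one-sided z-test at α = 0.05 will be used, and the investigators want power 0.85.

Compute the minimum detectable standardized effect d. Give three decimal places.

Required noncentrality: δ = z_{0.05} + z_{0.15} = 1.645 + 1.036 = 2.681.
δ = d·√n ⇒ d = δ/√n = 2.681/√272 = 0.1626.

d ≈ 0.163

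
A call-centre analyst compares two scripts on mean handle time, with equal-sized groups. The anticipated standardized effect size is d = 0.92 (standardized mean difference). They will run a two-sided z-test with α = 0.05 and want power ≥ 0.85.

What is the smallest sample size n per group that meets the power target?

n = 22 per group

Set Φ(δ − 1.960) = 0.85; then δ − 1.960 = Φ⁻¹(0.85) = 1.036, giving δ = 2.996.
(For δ > 0 the lower-tail rejection region contributes negligibly to power, so the one-term inversion is standard.)
δ = d·√(n/2) ⇒ n = 2(δ/d)² = 2 × (2.996 / 0.92)² = 21.22.
Round up to the next whole unit.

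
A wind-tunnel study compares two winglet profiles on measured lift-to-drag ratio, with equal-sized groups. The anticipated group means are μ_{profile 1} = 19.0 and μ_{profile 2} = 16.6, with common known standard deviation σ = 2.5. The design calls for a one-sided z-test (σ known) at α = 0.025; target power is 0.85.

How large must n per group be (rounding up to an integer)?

n = 20 per group

Standardized effect: d = |μ_{profile 1} − μ_{profile 2}| / σ = |19.0 − 16.6| / 2.5 = 0.9600
Set Φ(δ − 1.960) = 0.85; then δ − 1.960 = Φ⁻¹(0.85) = 1.036, giving δ = 2.996.
δ = d·√(n/2) ⇒ n = 2(δ/d)² = 2 × (2.996 / 0.9600)² = 19.48.
Round up to the next whole unit.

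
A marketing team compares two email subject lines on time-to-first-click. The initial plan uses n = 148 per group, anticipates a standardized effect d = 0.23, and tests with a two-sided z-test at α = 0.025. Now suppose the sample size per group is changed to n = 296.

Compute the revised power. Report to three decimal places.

Power ≈ 0.711

With n = 296 per group: δ = d·√(n/2) = 0.23 × √(296/2) = 2.7981. Critical value z_{0.0125} = 2.241.
Revised power = Φ(δ − 2.241) + Φ(−δ − 2.241) = Φ(0.557) + Φ(-5.039) = 0.7111 + 0.0000 = 0.7111.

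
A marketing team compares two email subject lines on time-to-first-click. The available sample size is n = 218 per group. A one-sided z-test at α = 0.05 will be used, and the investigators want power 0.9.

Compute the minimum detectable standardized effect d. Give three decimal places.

Need Φ(δ − 1.645) = 0.9, so δ = 1.645 + 1.282 = 2.926.
δ = d·√(n/2) ⇒ d = δ/√(n/2) = 2.926/√(218/2) = 0.2803.

d ≈ 0.280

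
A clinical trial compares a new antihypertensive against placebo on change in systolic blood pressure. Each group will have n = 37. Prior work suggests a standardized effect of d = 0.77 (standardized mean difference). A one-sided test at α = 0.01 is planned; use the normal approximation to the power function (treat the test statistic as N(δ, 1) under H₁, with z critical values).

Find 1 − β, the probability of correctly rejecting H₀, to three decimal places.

Noncentrality parameter: δ = d·√(n/2) = 0.77 × √(37/2) = 3.3119
Critical value for a one-sided test at α = 0.01: z_α = 2.326.
Power = Φ(δ − 2.326) = Φ(0.986) = 0.8378.

Power ≈ 0.838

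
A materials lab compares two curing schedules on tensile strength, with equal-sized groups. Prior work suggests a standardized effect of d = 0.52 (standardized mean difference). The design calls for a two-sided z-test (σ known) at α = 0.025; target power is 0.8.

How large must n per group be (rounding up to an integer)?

For power 0.8 need Φ(δ − z_{0.0125}) = 0.8, so δ = z_{0.0125} + z_{0.20} = 2.241 + 0.842 = 3.083.
(Ignoring the negligible lower-tail rejection probability gives the usual closed-form inversion.)
δ = d·√(n/2) ⇒ n = 2(δ/d)² = 2 × (3.083 / 0.52)² = 70.30.
Rounding up, n = 71 per group.

n = 71 per group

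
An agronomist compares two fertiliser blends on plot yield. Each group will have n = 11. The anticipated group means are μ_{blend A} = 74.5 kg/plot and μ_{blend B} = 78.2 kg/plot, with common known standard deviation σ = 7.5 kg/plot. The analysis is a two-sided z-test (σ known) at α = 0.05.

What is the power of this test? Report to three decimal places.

Power ≈ 0.212

Standardized effect: d = |μ_{blend A} − μ_{blend B}| / σ = |74.5 − 78.2| / 7.5 = 0.4933
Noncentrality parameter: δ = d·√(n/2) = 0.4933 × √(11/2) = 1.1570
Critical value for a two-sided test at α = 0.05: z_{α/2} = 1.960.
Power = Φ(δ − 1.960) + Φ(−δ − 1.960) = Φ(-0.803) + Φ(-3.117) = 0.2110 + 0.0009 = 0.2119.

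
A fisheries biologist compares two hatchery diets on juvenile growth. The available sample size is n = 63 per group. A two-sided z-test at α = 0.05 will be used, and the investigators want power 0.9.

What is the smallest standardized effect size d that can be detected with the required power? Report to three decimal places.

d ≈ 0.578

Need Φ(δ − 1.960) = 0.9, so δ = 1.960 + 1.282 = 3.242.
(The second rejection-region term Φ(−δ − z_{α/2}) is negligible and dropped.)
δ = d·√(n/2) ⇒ d = δ/√(n/2) = 3.242/√(63/2) = 0.5776.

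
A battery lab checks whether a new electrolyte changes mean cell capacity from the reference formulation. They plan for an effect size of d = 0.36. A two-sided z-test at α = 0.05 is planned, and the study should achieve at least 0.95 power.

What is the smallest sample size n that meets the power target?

Set Φ(δ − 1.960) = 0.95; then δ − 1.960 = Φ⁻¹(0.95) = 1.645, giving δ = 3.605.
(Ignoring the negligible lower-tail rejection probability gives the usual closed-form inversion.)
δ = d·√n ⇒ n = (δ/d)² = (3.605 / 0.36)² = 100.27.
Rounding up, n = 101.

n = 101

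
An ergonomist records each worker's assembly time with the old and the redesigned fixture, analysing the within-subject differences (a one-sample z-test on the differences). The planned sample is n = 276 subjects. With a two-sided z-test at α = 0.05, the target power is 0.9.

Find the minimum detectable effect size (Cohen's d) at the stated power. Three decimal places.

Required noncentrality: δ = z_{0.025} + z_{0.10} = 1.960 + 1.282 = 3.242.
(The second rejection-region term Φ(−δ − z_{α/2}) is negligible and dropped.)
δ = d·√n ⇒ d = δ/√n = 3.242/√276 = 0.1951.

d ≈ 0.195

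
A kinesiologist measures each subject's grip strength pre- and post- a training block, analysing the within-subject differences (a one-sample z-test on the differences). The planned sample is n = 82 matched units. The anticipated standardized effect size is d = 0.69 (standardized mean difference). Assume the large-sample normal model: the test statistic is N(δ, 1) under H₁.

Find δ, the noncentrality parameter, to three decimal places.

δ = d·√n = 0.69 × √82 = 6.2482

δ ≈ 6.248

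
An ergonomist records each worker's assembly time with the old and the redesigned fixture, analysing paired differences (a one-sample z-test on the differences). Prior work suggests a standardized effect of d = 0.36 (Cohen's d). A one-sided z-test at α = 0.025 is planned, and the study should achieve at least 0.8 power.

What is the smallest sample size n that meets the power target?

n = 61

Set Φ(δ − 1.960) = 0.8; then δ − 1.960 = Φ⁻¹(0.8) = 0.842, giving δ = 2.802.
δ = d·√n ⇒ n = (δ/d)² = (2.802 / 0.36)² = 60.56.
Rounding up, n = 61.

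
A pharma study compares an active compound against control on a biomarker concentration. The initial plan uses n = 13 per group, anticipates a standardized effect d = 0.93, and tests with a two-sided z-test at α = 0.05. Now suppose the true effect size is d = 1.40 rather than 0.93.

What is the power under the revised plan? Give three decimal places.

Power ≈ 0.946

With d = 1.40: δ = d·√(n/2) = 1.40 × √(13/2) = 3.5693. Critical value z_{0.025} = 1.960.
Revised power = Φ(δ − 1.960) + Φ(−δ − 1.960) = Φ(1.609) + Φ(-5.529) = 0.9462 + 0.0000 = 0.9462.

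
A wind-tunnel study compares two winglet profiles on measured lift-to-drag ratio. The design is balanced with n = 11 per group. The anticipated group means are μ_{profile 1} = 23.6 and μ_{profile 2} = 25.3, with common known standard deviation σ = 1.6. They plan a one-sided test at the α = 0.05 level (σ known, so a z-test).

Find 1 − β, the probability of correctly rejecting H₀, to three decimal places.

Power ≈ 0.801

Standardized effect: d = |μ_{profile 1} − μ_{profile 2}| / σ = |23.6 − 25.3| / 1.6 = 1.0625
Noncentrality parameter: δ = d·√(n/2) = 1.0625 × √(11/2) = 2.4918
Critical value for a one-sided test at α = 0.05: z_α = 1.645.
Power = Φ(δ − 1.645) = Φ(0.847) = 0.8015.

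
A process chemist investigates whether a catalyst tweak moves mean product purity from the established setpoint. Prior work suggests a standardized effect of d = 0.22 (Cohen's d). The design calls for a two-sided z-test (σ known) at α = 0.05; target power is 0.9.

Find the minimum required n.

For power 0.9 need Φ(δ − z_{0.025}) = 0.9, so δ = z_{0.025} + z_{0.10} = 1.960 + 1.282 = 3.242.
(Ignoring the negligible lower-tail rejection probability gives the usual closed-form inversion.)
δ = d·√n ⇒ n = (δ/d)² = (3.242 / 0.22)² = 217.10.
Rounding up, n = 218.

n = 218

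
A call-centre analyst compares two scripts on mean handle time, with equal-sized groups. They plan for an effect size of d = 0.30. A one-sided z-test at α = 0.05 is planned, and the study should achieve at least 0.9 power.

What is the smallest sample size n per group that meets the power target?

n = 191 per group

For power 0.9 need Φ(δ − z_{0.05}) = 0.9, so δ = z_{0.05} + z_{0.10} = 1.645 + 1.282 = 2.926.
δ = d·√(n/2) ⇒ n = 2(δ/d)² = 2 × (2.926 / 0.30)² = 190.31.
Round up to the next whole unit.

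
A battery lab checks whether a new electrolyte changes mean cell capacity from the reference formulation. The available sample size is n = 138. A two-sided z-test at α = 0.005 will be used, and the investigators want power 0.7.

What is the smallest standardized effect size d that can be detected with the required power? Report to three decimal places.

Need Φ(δ − 2.807) = 0.7, so δ = 2.807 + 0.524 = 3.331.
(The second rejection-region term Φ(−δ − z_{α/2}) is negligible and dropped.)
δ = d·√n ⇒ d = δ/√n = 3.331/√138 = 0.2836.

d ≈ 0.284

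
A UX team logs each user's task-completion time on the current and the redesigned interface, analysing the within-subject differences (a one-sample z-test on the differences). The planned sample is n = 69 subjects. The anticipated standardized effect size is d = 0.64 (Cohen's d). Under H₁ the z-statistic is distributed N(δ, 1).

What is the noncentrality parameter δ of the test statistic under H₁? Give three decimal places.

δ ≈ 5.316

δ = d·√n = 0.64 × √69 = 5.3162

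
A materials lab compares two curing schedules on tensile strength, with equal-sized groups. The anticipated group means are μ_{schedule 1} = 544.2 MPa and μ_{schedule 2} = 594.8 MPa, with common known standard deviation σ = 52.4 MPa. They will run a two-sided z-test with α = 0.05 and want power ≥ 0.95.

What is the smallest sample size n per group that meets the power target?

n = 28 per group

Standardized effect: d = |μ_{schedule 1} − μ_{schedule 2}| / σ = |544.2 − 594.8| / 52.4 = 0.9656
Set Φ(δ − 1.960) = 0.95; then δ − 1.960 = Φ⁻¹(0.95) = 1.645, giving δ = 3.605.
(The Φ(−δ − z_{α/2}) term is vanishingly small for δ > 0 and is dropped in the standard sample-size formula.)
δ = d·√(n/2) ⇒ n = 2(δ/d)² = 2 × (3.605 / 0.9656)² = 27.87.
Rounding up, n = 28 per group.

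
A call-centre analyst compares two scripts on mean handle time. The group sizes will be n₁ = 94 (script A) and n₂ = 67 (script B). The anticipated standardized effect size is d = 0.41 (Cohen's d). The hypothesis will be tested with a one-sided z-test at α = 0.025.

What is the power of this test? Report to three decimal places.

Noncentrality parameter: λ = d / √(1/n₁ + 1/n₂) = 0.41 / √(1/94 + 1/67) = 2.5643
One-sided α = 0.025 → critical value z_{0.025} = 1.960.
Power = P(Z > 1.960 − λ) = Φ(0.604) = 0.7272.

Power ≈ 0.727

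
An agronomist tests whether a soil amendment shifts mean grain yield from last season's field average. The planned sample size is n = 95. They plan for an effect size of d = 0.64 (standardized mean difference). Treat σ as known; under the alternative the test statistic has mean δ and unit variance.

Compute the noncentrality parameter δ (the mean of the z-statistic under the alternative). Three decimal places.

δ ≈ 6.238

δ = d·√n = 0.64 × √95 = 6.2379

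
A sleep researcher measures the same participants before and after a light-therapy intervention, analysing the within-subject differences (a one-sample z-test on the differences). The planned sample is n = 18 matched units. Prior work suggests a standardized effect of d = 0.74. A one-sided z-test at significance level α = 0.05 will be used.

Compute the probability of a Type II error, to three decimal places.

β ≈ 0.067

Noncentrality parameter: δ = d·√n = 0.74 × √18 = 3.1396
One-sided α = 0.05 → critical value z_{0.05} = 1.645.
Power = P(Z > 1.645 − δ) = Φ(1.495) = 0.9325.
Type II error: β = 1 − power = 1 − 0.9325 = 0.0675.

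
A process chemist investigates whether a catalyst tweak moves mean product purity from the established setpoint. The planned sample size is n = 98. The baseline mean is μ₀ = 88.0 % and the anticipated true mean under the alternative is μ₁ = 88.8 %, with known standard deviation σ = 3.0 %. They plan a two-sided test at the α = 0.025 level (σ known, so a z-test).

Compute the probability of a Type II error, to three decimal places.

β ≈ 0.345

Standardized effect: d = |μ₁ − μ₀| / σ = |88.8 − 88.0| / 3.0 = 0.2667
Noncentrality parameter: δ = d·√n = 0.2667 × √98 = 2.6399
Critical value for a two-sided test at α = 0.025: z_{α/2} = 2.241.
Power = Φ(δ − 2.241) + Φ(−δ − 2.241) = Φ(0.398) + Φ(-4.881) = 0.6549 + 0.0000 = 0.6549.
Type II error: β = 1 − power = 1 − 0.6549 = 0.3451.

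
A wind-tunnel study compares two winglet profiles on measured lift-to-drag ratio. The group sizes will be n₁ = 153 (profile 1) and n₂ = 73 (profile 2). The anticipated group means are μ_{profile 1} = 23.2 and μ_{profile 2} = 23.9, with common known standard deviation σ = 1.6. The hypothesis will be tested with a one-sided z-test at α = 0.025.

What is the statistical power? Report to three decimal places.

Power ≈ 0.868

Standardized effect: d = |μ_{profile 1} − μ_{profile 2}| / σ = |23.2 − 23.9| / 1.6 = 0.4375
Noncentrality parameter: δ = d / √(1/n₁ + 1/n₂) = 0.4375 / √(1/153 + 1/73) = 3.0756
One-sided α = 0.025 → critical value z_{0.025} = 1.960.
Power = Φ(δ − 1.960) = Φ(1.116) = 0.8677.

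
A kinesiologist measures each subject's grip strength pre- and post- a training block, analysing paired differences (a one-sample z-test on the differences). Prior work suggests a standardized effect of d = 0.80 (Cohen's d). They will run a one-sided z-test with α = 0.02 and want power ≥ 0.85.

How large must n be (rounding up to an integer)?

For power 0.85 need Φ(δ − z_{0.02}) = 0.85, so δ = z_{0.02} + z_{0.15} = 2.054 + 1.036 = 3.090.
δ = d·√n ⇒ n = (δ/d)² = (3.090 / 0.80)² = 14.92.
Rounding up, n = 15.

n = 15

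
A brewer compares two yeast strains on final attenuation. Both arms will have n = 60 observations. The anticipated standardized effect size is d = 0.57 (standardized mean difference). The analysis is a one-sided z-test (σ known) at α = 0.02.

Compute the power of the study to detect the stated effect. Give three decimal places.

Noncentrality parameter: δ = d·√(n/2) = 0.57 × √(60/2) = 3.1220
One-sided α = 0.02 → critical value z_{0.02} = 2.054.
Power = Φ(δ − 2.054) = Φ(1.068) = 0.8573.

Power ≈ 0.857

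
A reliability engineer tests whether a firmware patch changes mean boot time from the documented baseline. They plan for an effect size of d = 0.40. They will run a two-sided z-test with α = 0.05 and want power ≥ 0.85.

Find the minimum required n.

For power 0.85 need Φ(δ − z_{0.025}) = 0.85, so δ = z_{0.025} + z_{0.15} = 1.960 + 1.036 = 2.996.
(Ignoring the negligible lower-tail rejection probability gives the usual closed-form inversion.)
δ = d·√n ⇒ n = (δ/d)² = (2.996 / 0.40)² = 56.11.
Rounding up, n = 57.

n = 57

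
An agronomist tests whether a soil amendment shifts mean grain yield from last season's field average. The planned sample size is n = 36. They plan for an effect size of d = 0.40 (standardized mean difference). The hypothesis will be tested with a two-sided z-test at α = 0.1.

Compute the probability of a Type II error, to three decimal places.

Noncentrality parameter: δ = d·√n = 0.40 × √36 = 2.4000
Two-sided α = 0.1 → critical value z_{0.05} = 1.645.
Power = Φ(δ − 1.645) + Φ(−δ − 1.645) = Φ(0.755) + Φ(-4.045) = 0.7749 + 0.0000 = 0.7749.
Type II error: β = 1 − power = 1 − 0.7749 = 0.2251.

β ≈ 0.225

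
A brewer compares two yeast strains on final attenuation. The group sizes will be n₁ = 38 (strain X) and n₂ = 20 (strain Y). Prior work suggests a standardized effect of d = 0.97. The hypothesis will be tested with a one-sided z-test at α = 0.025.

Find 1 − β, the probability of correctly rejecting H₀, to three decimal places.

Noncentrality parameter: λ = d / √(1/n₁ + 1/n₂) = 0.97 / √(1/38 + 1/20) = 3.5113
One-sided α = 0.025 → critical value z_{0.025} = 1.960.
Power = P(Z > 1.960 − λ) = Φ(1.551) = 0.9396.

Power ≈ 0.940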